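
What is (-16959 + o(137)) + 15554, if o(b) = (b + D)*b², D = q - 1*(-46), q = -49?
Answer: 2513641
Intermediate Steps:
D = -3 (D = -49 - 1*(-46) = -49 + 46 = -3)
o(b) = b²*(-3 + b) (o(b) = (b - 3)*b² = (-3 + b)*b² = b²*(-3 + b))
(-16959 + o(137)) + 15554 = (-16959 + 137²*(-3 + 137)) + 15554 = (-16959 + 18769*134) + 15554 = (-16959 + 2515046) + 15554 = 2498087 + 15554 = 2513641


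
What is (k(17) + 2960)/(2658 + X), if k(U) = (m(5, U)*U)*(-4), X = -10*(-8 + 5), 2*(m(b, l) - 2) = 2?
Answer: 689/672 ≈ 1.0253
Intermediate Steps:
m(b, l) = 3 (m(b, l) = 2 + (½)*2 = 2 + 1 = 3)
X = 30 (X = -10*(-3) = 30)
k(U) = -12*U (k(U) = (3*U)*(-4) = -12*U)
(k(17) + 2960)/(2658 + X) = (-12*17 + 2960)/(2658 + 30) = (-204 + 2960)/2688 = 2756*(1/2688) = 689/672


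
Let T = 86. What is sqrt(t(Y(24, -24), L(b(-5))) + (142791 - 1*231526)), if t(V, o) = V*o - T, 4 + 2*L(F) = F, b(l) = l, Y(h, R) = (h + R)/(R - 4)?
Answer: 3*I*sqrt(9869) ≈ 298.03*I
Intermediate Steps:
Y(h, R) = (R + h)/(-4 + R)
L(F) = -2 + F/2
t(V, o) = -86 + V*o (t(V, o) = V*o - 1*86 = V*o - 86 = -86 + V*o)
sqrt(t(Y(24, -24), L(b(-5))) + (142791 - 1*231526)) = sqrt((-86 + ((-24 + 24)/(-4 - 24))*(-2 + (1/2)*(-5))) + (142791 - 1*231526)) = sqrt((-86 + (0/(-28))*(-2 - 5/2)) + (142791 - 231526)) = sqrt((-86 - 1/28*0*(-9/2)) - 88735) = sqrt((-86 + 0*(-9/2)) - 88735) = sqrt((-86 + 0) - 88735) = sqrt(-86 - 88735) = sqrt(-88821) = 3*I*sqrt(9869)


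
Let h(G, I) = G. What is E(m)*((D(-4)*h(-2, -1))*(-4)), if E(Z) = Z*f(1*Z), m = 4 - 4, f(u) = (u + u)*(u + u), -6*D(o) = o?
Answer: 0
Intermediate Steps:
D(o) = -o/6
f(u) = 4*u² (f(u) = (2*u)*(2*u) = 4*u²)
m = 0
E(Z) = 4*Z³ (E(Z) = Z*(4*(1*Z)²) = Z*(4*Z²) = 4*Z³)
E(m)*((D(-4)*h(-2, -1))*(-4)) = (4*0³)*((-⅙*(-4)*(-2))*(-4)) = (4*0)*(((⅔)*(-2))*(-4)) = 0*(-4/3*(-4)) = 0*(16/3) = 0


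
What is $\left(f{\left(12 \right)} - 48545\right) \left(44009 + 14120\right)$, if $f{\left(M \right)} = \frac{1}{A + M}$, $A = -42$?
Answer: $- \frac{84656227279}{30} \approx -2.8219 \cdot 10^{9}$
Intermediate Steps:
$f{\left(M \right)} = \frac{1}{-42 + M}$
$\left(f{\left(12 \right)} - 48545\right) \left(44009 + 14120\right) = \left(\frac{1}{-42 + 12} - 48545\right) \left(44009 + 14120\right) = \left(\frac{1}{-30} - 48545\right) 58129 = \left(- \frac{1}{30} - 48545\right) 58129 = \left(- \frac{1456351}{30}\right) 58129 = - \frac{84656227279}{30}$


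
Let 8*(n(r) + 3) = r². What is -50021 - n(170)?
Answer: -107261/2 ≈ -53631.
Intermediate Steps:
n(r) = -3 + r²/8
-50021 - n(170) = -50021 - (-3 + (⅛)*170²) = -50021 - (-3 + (⅛)*28900) = -50021 - (-3 + 7225/2) = -50021 - 1*7219/2 = -50021 - 7219/2 = -107261/2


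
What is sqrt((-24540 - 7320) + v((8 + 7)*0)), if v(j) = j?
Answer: 6*I*sqrt(885) ≈ 178.49*I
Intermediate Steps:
sqrt((-24540 - 7320) + v((8 + 7)*0)) = sqrt((-24540 - 7320) + (8 + 7)*0) = sqrt(-31860 + 15*0) = sqrt(-31860 + 0) = sqrt(-31860) = 6*I*sqrt(885)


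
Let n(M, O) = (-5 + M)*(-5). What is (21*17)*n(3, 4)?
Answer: 3570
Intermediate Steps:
n(M, O) = 25 - 5*M
(21*17)*n(3, 4) = (21*17)*(25 - 5*3) = 357*(25 - 15) = 357*10 = 3570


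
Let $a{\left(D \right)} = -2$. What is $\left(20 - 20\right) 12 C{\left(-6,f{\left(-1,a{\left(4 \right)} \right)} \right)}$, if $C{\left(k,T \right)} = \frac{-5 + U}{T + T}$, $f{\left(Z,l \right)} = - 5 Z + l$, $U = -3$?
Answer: $0$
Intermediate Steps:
$f{\left(Z,l \right)} = l - 5 Z$
$C{\left(k,T \right)} = - \frac{4}{T}$ ($C{\left(k,T \right)} = \frac{-5 - 3}{T + T} = - \frac{8}{2 T} = - 8 \frac{1}{2 T} = - \frac{4}{T}$)
$\left(20 - 20\right) 12 C{\left(-6,f{\left(-1,a{\left(4 \right)} \right)} \right)} = \left(20 - 20\right) 12 \left(- \frac{4}{-2 - -5}\right) = \left(20 - 20\right) 12 \left(- \frac{4}{-2 + 5}\right) = 0 \cdot 12 \left(- \frac{4}{3}\right) = 0 \left(\left(-4\right) \frac{1}{3}\right) = 0 \left(- \frac{4}{3}\right) = 0$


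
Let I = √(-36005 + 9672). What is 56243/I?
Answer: -56243*I*√26333/26333 ≈ -346.59*I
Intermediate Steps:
I = I*√26333 (I = √(-26333) = I*√26333 ≈ 162.27*I)
56243/I = 56243/((I*√26333)) = 56243*(-I*√26333/26333) = -56243*I*√26333/26333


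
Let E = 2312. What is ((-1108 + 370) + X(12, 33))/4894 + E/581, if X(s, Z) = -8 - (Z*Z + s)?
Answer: 10241821/2843414 ≈ 3.6019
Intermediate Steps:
X(s, Z) = -8 - s - Z² (X(s, Z) = -8 - (Z² + s) = -8 - (s + Z²) = -8 + (-s - Z²) = -8 - s - Z²)
((-1108 + 370) + X(12, 33))/4894 + E/581 = ((-1108 + 370) + (-8 - 1*12 - 1*33²))/4894 + 2312/581 = (-738 + (-8 - 12 - 1*1089))*(1/4894) + 2312*(1/581) = (-738 + (-8 - 12 - 1089))*(1/4894) + 2312/581 = (-738 - 1109)*(1/4894) + 2312/581 = -1847*1/4894 + 2312/581 = -1847/4894 + 2312/581 = 10241821/2843414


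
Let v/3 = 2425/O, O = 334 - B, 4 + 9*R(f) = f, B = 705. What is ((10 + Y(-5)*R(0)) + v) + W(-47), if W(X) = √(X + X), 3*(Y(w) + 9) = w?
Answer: -48767/10017 + I*√94 ≈ -4.8684 + 9.6954*I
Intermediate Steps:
R(f) = -4/9 + f/9
Y(w) = -9 + w/3
W(X) = √2*√X (W(X) = √(2*X) = √2*√X)
O = -371 (O = 334 - 1*705 = 334 - 705 = -371)
v = -7275/371 (v = 3*(2425/(-371)) = 3*(2425*(-1/371)) = 3*(-2425/371) = -7275/371 ≈ -19.609)
((10 + Y(-5)*R(0)) + v) + W(-47) = ((10 + (-9 + (⅓)*(-5))*(-4/9 + (⅑)*0)) - 7275/371) + √2*√(-47) = ((10 + (-9 - 5/3)*(-4/9 + 0)) - 7275/371) + √2*(I*√47) = ((10 - 32/3*(-4/9)) - 7275/371) + I*√94 = ((10 + 128/27) - 7275/371) + I*√94 = (398/27 - 7275/371) + I*√94 = -48767/10017 + I*√94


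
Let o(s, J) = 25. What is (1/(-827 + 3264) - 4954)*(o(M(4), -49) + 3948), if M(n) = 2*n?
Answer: -47965619781/2437 ≈ -1.9682e+7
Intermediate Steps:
(1/(-827 + 3264) - 4954)*(o(M(4), -49) + 3948) = (1/(-827 + 3264) - 4954)*(25 + 3948) = (1/2437 - 4954)*3973 = -12072897/2437*3973 = -47965619781/2437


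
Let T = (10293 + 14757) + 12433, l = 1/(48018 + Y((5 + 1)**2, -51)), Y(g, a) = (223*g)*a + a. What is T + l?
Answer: 13548642662/361461 ≈ 37483.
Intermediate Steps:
Y(g, a) = a + 223*a*g (Y(g, a) = 223*a*g + a = a + 223*a*g)
l = -1/361461 (l = 1/(48018 - 51*(1 + 223*(5 + 1)**2)) = 1/(48018 - 51*(1 + 223*6**2)) = 1/(48018 - 51*(1 + 223*36)) = 1/(48018 - 51*(1 + 8028)) = 1/(48018 - 51*8029) = 1/(48018 - 409479) = 1/(-361461) = -1/361461 ≈ -2.7666e-6)
T = 37483 (T = 25050 + 12433 = 37483)
T + l = 37483 - 1/361461 = 13548642662/361461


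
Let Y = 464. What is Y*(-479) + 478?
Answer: -221778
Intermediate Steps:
Y*(-479) + 478 = 464*(-479) + 478 = -222256 + 478 = -221778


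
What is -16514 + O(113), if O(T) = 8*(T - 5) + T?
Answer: -15537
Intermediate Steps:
O(T) = -40 + 9*T (O(T) = 8*(-5 + T) + T = (-40 + 8*T) + T = -40 + 9*T)
-16514 + O(113) = -16514 + (-40 + 9*113) = -16514 + (-40 + 1017) = -16514 + 977 = -15537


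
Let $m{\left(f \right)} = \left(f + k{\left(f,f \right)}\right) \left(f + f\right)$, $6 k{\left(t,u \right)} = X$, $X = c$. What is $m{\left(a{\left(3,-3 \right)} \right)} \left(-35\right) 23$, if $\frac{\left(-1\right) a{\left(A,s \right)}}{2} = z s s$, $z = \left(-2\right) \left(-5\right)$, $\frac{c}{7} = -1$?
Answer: $-52502100$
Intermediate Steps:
$c = -7$ ($c = 7 \left(-1\right) = -7$)
$z = 10$
$X = -7$
$a{\left(A,s \right)} = - 20 s^{2}$ ($a{\left(A,s \right)} = - 2 \cdot 10 s s = - 2 \cdot 10 s^{2} = - 20 s^{2}$)
$k{\left(t,u \right)} = - \frac{7}{6}$ ($k{\left(t,u \right)} = \frac{1}{6} \left(-7\right) = - \frac{7}{6}$)
$m{\left(f \right)} = 2 f \left(- \frac{7}{6} + f\right)$ ($m{\left(f \right)} = \left(f - \frac{7}{6}\right) \left(f + f\right) = \left(- \frac{7}{6} + f\right) 2 f = 2 f \left(- \frac{7}{6} + f\right)$)
$m{\left(a{\left(3,-3 \right)} \right)} \left(-35\right) 23 = \frac{- 20 \left(-3\right)^{2} \left(-7 + 6 \left(- 20 \left(-3\right)^{2}\right)\right)}{3} \left(-35\right) 23 = \frac{\left(-20\right) 9 \left(-7 + 6 \left(\left(-20\right) 9\right)\right)}{3} \left(-35\right) 23 = \frac{1}{3} \left(-180\right) \left(-7 + 6 \left(-180\right)\right) \left(-35\right) 23 = \frac{1}{3} \left(-180\right) \left(-7 - 1080\right) \left(-35\right) 23 = \frac{1}{3} \left(-180\right) \left(-1087\right) \left(-35\right) 23 = 65220 \left(-35\right) 23 = \left(-2282700\right) 23 = -52502100$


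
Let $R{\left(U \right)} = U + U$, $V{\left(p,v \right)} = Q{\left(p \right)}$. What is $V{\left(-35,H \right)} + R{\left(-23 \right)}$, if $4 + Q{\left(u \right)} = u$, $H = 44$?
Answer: $-85$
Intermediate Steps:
$Q{\left(u \right)} = -4 + u$
$V{\left(p,v \right)} = -4 + p$
$R{\left(U \right)} = 2 U$
$V{\left(-35,H \right)} + R{\left(-23 \right)} = \left(-4 - 35\right) + 2 \left(-23\right) = -39 - 46 = -85$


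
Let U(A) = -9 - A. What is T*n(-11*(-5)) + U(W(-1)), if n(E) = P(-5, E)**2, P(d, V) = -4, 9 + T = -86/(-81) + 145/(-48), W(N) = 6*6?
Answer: -17848/81 ≈ -220.35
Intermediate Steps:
W(N) = 36
T = -14203/1296 (T = -9 + (-86/(-81) + 145/(-48)) = -9 + (-86*(-1/81) + 145*(-1/48)) = -9 + (86/81 - 145/48) = -9 - 2539/1296 = -14203/1296 ≈ -10.959)
n(E) = 16 (n(E) = (-4)**2 = 16)
T*n(-11*(-5)) + U(W(-1)) = -14203/1296*16 + (-9 - 1*36) = -14203/81 + (-9 - 36) = -14203/81 - 45 = -17848/81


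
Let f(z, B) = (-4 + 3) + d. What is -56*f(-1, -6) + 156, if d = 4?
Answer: -12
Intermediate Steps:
f(z, B) = 3 (f(z, B) = (-4 + 3) + 4 = -1 + 4 = 3)
-56*f(-1, -6) + 156 = -56*3 + 156 = -168 + 156 = -12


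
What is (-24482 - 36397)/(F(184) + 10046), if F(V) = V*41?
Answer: -60879/17590 ≈ -3.4610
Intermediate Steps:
F(V) = 41*V
(-24482 - 36397)/(F(184) + 10046) = (-24482 - 36397)/(41*184 + 10046) = -60879/(7544 + 10046) = -60879/17590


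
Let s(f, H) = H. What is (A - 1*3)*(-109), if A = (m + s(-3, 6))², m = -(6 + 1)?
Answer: 218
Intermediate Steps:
m = -7 (m = -1*7 = -7)
A = 1 (A = (-7 + 6)² = (-1)² = 1)
(A - 1*3)*(-109) = (1 - 1*3)*(-109) = (1 - 3)*(-109) = -2*(-109) = 218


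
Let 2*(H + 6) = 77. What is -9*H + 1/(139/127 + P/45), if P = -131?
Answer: -1521225/5191 ≈ -293.05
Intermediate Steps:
H = 65/2 (H = -6 + (1/2)*77 = -6 + 77/2 = 65/2 ≈ 32.500)
-9*H + 1/(139/127 + P/45) = -9*65/2 + 1/(139/127 - 131/45) = -585/2 + 1/(139*(1/127) - 131*1/45) = -585/2 + 1/(139/127 - 131/45) = -585/2 + 1/(-10382/5715) = -585/2 - 5715/10382 = -1521225/5191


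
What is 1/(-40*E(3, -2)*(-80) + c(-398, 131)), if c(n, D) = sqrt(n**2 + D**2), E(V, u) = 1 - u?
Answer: 1920/18396887 - sqrt(175565)/91984435 ≈ 9.9810e-5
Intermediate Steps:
c(n, D) = sqrt(D**2 + n**2)
1/(-40*E(3, -2)*(-80) + c(-398, 131)) = 1/(-40*(1 - 1*(-2))*(-80) + sqrt(131**2 + (-398)**2)) = 1/(-40*(1 + 2)*(-80) + sqrt(17161 + 158404)) = 1/(-40*3*(-80) + sqrt(175565)) = 1/(-120*(-80) + sqrt(175565)) = 1/(9600 + sqrt(175565))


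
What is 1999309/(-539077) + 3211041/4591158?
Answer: -225701368505/74999626702 ≈ -3.0094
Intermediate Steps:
1999309/(-539077) + 3211041/4591158 = 1999309*(-1/539077) + 3211041*(1/4591158) = -1999309/539077 + 1070347/1530386 = -225701368505/74999626702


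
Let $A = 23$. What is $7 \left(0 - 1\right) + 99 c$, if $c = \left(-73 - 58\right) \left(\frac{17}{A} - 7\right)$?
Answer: $\frac{1867375}{23} \approx 81190.0$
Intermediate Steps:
$c = \frac{18864}{23}$ ($c = \left(-73 - 58\right) \left(\frac{17}{23} - 7\right) = - 131 \left(17 \cdot \frac{1}{23} - 7\right) = - 131 \left(\frac{17}{23} - 7\right) = \left(-131\right) \left(- \frac{144}{23}\right) = \frac{18864}{23} \approx 820.17$)
$7 \left(0 - 1\right) + 99 c = 7 \left(0 - 1\right) + 99 \cdot \frac{18864}{23} = 7 \left(-1\right) + \frac{1867536}{23} = -7 + \frac{1867536}{23} = \frac{1867375}{23}$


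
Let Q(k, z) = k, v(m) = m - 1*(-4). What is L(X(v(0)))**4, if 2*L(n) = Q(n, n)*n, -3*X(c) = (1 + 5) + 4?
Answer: 6250000/6561 ≈ 952.60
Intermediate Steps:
v(m) = 4 + m (v(m) = m + 4 = 4 + m)
X(c) = -10/3 (X(c) = -((1 + 5) + 4)/3 = -(6 + 4)/3 = -1/3*10 = -10/3)
L(n) = n**2/2 (L(n) = (n*n)/2 = n**2/2)
L(X(v(0)))**4 = ((-10/3)**2/2)**4 = ((1/2)*(100/9))**4 = (50/9)**4 = 6250000/6561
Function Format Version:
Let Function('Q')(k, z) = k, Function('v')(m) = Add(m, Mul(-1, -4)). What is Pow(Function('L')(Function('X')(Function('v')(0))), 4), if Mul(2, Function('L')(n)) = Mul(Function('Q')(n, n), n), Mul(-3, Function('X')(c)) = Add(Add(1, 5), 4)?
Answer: Rational(6250000, 6561) ≈ 952.60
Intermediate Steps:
Function('v')(m) = Add(4, m) (Function('v')(m) = Add(m, 4) = Add(4, m))
Function('X')(c) = Rational(-10, 3) (Function('X')(c) = Mul(Rational(-1, 3), Add(Add(1, 5), 4)) = Mul(Rational(-1, 3), Add(6, 4)) = Mul(Rational(-1, 3), 10) = Rational(-10, 3))
Function('L')(n) = Mul(Rational(1, 2), Pow(n, 2)) (Function('L')(n) = Mul(Rational(1, 2), Mul(n, n)) = Mul(Rational(1, 2), Pow(n, 2)))
Pow(Function('L')(Function('X')(Function('v')(0))), 4) = Pow(Mul(Rational(1, 2), Pow(Rational(-10, 3), 2)), 4) = Pow(Mul(Rational(1, 2), Rational(100, 9)), 4) = Pow(Rational(50, 9), 4) = Rational(6250000, 6561)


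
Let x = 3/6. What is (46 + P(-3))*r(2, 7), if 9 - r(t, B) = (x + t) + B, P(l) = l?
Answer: -43/2 ≈ -21.500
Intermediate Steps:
x = 1/2 (x = 3*(1/6) = 1/2 ≈ 0.50000)
r(t, B) = 17/2 - B - t (r(t, B) = 9 - ((1/2 + t) + B) = 9 - (1/2 + B + t) = 9 + (-1/2 - B - t) = 17/2 - B - t)
(46 + P(-3))*r(2, 7) = (46 - 3)*(17/2 - 1*7 - 1*2) = 43*(17/2 - 7 - 2) = 43*(-1/2) = -43/2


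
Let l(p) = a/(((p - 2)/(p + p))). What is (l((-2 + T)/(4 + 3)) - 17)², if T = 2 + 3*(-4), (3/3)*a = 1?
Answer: 43681/169 ≈ 258.47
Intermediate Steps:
a = 1
T = -10 (T = 2 - 12 = -10)
l(p) = 2*p/(-2 + p) (l(p) = 1/((p - 2)/(p + p)) = 1/((-2 + p)/((2*p))) = 1/((-2 + p)*(1/(2*p))) = 1/((-2 + p)/(2*p)) = 1*(2*p/(-2 + p)) = 2*p/(-2 + p))
(l((-2 + T)/(4 + 3)) - 17)² = (2*((-2 - 10)/(4 + 3))/(-2 + (-2 - 10)/(4 + 3)) - 17)² = (2*(-12/7)/(-2 - 12/7) - 17)² = (2*(-12/7)/(-26/7) - 17)² = (2*(-12/7)*(-7/26) - 17)² = (12/13 - 17)² = (-209/13)² = 43681/169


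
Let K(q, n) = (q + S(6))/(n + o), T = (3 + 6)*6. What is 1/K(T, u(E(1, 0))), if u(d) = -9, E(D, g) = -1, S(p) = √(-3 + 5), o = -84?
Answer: -81/47 + 3*√2/94 ≈ -1.6783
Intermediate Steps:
S(p) = √2
T = 54 (T = 9*6 = 54)
K(q, n) = (q + √2)/(-84 + n) (K(q, n) = (q + √2)/(n - 84) = (q + √2)/(-84 + n))
1/K(T, u(E(1, 0))) = 1/((54 + √2)/(-84 - 9)) = 1/((54 + √2)/(-93)) = 1/(-(54 + √2)/93) = 1/(-18/31 - √2/93)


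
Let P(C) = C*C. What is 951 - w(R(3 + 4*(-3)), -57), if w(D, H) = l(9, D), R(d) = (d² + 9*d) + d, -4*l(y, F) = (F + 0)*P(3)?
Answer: 3723/4 ≈ 930.75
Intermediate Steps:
P(C) = C²
l(y, F) = -9*F/4 (l(y, F) = -(F + 0)*3²/4 = -F*9/4 = -9*F/4)
R(d) = d² + 10*d
w(D, H) = -9*D/4
951 - w(R(3 + 4*(-3)), -57) = 951 - (-9)*(3 + 4*(-3))*(10 + (3 + 4*(-3)))/4 = 951 - (-9)*(3 - 12)*(10 + (3 - 12))/4 = 951 - (-9)*(-9*(10 - 9))/4 = 951 - (-9)*(-9*1)/4 = 951 - (-9)*(-9)/4 = 951 - 1*81/4 = 951 - 81/4 = 3723/4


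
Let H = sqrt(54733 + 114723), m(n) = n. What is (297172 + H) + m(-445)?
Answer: 296727 + 4*sqrt(10591) ≈ 2.9714e+5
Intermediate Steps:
H = 4*sqrt(10591) (H = sqrt(169456) = 4*sqrt(10591) ≈ 411.65)
(297172 + H) + m(-445) = (297172 + 4*sqrt(10591)) - 445 = 296727 + 4*sqrt(10591)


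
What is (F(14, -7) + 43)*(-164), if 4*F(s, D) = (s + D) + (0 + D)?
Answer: -7052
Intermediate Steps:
F(s, D) = D/2 + s/4 (F(s, D) = ((s + D) + (0 + D))/4 = ((D + s) + D)/4 = (s + 2*D)/4 = D/2 + s/4)
(F(14, -7) + 43)*(-164) = (((½)*(-7) + (¼)*14) + 43)*(-164) = ((-7/2 + 7/2) + 43)*(-164) = (0 + 43)*(-164) = 43*(-164) = -7052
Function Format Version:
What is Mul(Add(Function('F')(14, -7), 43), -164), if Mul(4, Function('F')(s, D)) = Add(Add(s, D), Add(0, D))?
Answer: -7052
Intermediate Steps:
Function('F')(s, D) = Add(Mul(Rational(1, 2), D), Mul(Rational(1, 4), s)) (Function('F')(s, D) = Mul(Rational(1, 4), Add(Add(s, D), Add(0, D))) = Mul(Rational(1, 4), Add(Add(D, s), D)) = Mul(Rational(1, 4), Add(s, Mul(2, D))) = Add(Mul(Rational(1, 2), D), Mul(Rational(1, 4), s)))
Mul(Add(Function('F')(14, -7), 43), -164) = Mul(Add(Add(Mul(Rational(1, 2), -7), Mul(Rational(1, 4), 14)), 43), -164) = Mul(Add(Add(Rational(-7, 2), Rational(7, 2)), 43), -164) = Mul(Add(0, 43), -164) = Mul(43, -164) = -7052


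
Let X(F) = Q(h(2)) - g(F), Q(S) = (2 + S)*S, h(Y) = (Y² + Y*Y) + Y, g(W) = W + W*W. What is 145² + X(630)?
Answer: -376385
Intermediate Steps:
g(W) = W + W²
h(Y) = Y + 2*Y² (h(Y) = (Y² + Y²) + Y = 2*Y² + Y = Y + 2*Y²)
Q(S) = S*(2 + S)
X(F) = 120 - F*(1 + F) (X(F) = (2*(1 + 2*2))*(2 + 2*(1 + 2*2)) - F*(1 + F) = (2*(1 + 4))*(2 + 2*(1 + 4)) - F*(1 + F) = (2*5)*(2 + 2*5) - F*(1 + F) = 10*(2 + 10) - F*(1 + F) = 10*12 - F*(1 + F) = 120 - F*(1 + F))
145² + X(630) = 145² + (120 - 1*630*(1 + 630)) = 21025 + (120 - 1*630*631) = 21025 + (120 - 397530) = 21025 - 397410 = -376385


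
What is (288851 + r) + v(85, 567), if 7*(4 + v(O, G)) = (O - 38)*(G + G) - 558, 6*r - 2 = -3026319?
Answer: -8736205/42 ≈ -2.0801e+5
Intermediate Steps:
r = -3026317/6 (r = ⅓ + (⅙)*(-3026319) = ⅓ - 1008773/2 = -3026317/6 ≈ -5.0439e+5)
v(O, G) = -586/7 + 2*G*(-38 + O)/7 (v(O, G) = -4 + ((O - 38)*(G + G) - 558)/7 = -4 + ((-38 + O)*(2*G) - 558)/7 = -4 + (2*G*(-38 + O) - 558)/7 = -4 + (-558 + 2*G*(-38 + O))/7 = -4 + (-558/7 + 2*G*(-38 + O)/7) = -586/7 + 2*G*(-38 + O)/7)
(288851 + r) + v(85, 567) = (288851 - 3026317/6) + (-586/7 - 76/7*567 + (2/7)*567*85) = -1293211/6 + (-586/7 - 6156 + 13770) = -1293211/6 + 52712/7 = -8736205/42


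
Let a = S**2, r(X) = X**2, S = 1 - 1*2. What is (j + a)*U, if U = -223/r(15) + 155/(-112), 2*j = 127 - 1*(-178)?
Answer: -18374257/50400 ≈ -364.57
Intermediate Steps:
S = -1 (S = 1 - 2 = -1)
j = 305/2 (j = (127 - 1*(-178))/2 = (127 + 178)/2 = (1/2)*305 = 305/2 ≈ 152.50)
a = 1 (a = (-1)**2 = 1)
U = -59851/25200 (U = -223/(15**2) + 155/(-112) = -223/225 + 155*(-1/112) = -223*1/225 - 155/112 = -223/225 - 155/112 = -59851/25200 ≈ -2.3750)
(j + a)*U = (305/2 + 1)*(-59851/25200) = (307/2)*(-59851/25200) = -18374257/50400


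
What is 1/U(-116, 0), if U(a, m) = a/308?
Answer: -77/29 ≈ -2.6552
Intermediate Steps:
U(a, m) = a/308 (U(a, m) = a*(1/308) = a/308)
1/U(-116, 0) = 1/((1/308)*(-116)) = 1/(-29/77) = -77/29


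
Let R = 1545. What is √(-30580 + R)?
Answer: I*√29035 ≈ 170.4*I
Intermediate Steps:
√(-30580 + R) = √(-30580 + 1545) = √(-29035) = I*√29035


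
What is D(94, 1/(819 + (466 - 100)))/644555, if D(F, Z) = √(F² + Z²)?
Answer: √12407732101/763797675 ≈ 0.00014584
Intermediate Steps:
D(94, 1/(819 + (466 - 100)))/644555 = √(94² + (1/(819 + (466 - 100)))²)/644555 = √(8836 + (1/(819 + 366))²)*(1/644555) = √(8836 + (1/1185)²)*(1/644555) = √(8836 + 1/1404225)*(1/644555) = √(12407732101/1404225)*(1/644555) = (√12407732101/1185)*(1/644555) = √12407732101/763797675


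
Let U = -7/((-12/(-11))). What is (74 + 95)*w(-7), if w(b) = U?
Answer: -13013/12 ≈ -1084.4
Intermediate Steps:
U = -77/12 (U = -7/((-12*(-1/11))) = -7/12/11 = -7*11/12 = -77/12 ≈ -6.4167)
w(b) = -77/12
(74 + 95)*w(-7) = (74 + 95)*(-77/12) = 169*(-77/12) = -13013/12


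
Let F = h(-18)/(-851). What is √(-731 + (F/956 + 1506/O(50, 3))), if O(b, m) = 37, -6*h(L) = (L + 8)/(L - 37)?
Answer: I*√124388137811018631/13423674 ≈ 26.273*I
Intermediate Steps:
h(L) = -(8 + L)/(6*(-37 + L)) (h(L) = -(L + 8)/(6*(L - 37)) = -(8 + L)/(6*(-37 + L)))
F = 1/28083 (F = ((-8 - 1*(-18))/(6*(-37 - 18)))/(-851) = ((⅙)*(-8 + 18)/(-55))*(-1/851) = ((⅙)*(-1/55)*10)*(-1/851) = -1/33*(-1/851) = 1/28083 ≈ 3.5609e-5)
√(-731 + (F/956 + 1506/O(50, 3))) = √(-731 + ((1/28083)/956 + 1506/37)) = √(-731 + ((1/28083)*(1/956) + 1506*(1/37))) = √(-731 + (1/26847348 + 1506/37)) = √(-731 + 1092759625/26847348) = √(-18532651763/26847348) = I*√124388137811018631/13423674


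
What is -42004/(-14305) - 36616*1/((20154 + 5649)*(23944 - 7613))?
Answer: 17699491069292/6027966683865 ≈ 2.9362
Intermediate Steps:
-42004/(-14305) - 36616*1/((20154 + 5649)*(23944 - 7613)) = -42004*(-1/14305) - 36616/(16331*25803) = 42004/14305 - 36616/421388793 = 17699491069292/6027966683865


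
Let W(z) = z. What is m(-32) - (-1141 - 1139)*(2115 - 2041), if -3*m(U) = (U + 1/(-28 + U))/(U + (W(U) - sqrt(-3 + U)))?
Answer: 1844951392/10935 + 113*I*sqrt(35)/43740 ≈ 1.6872e+5 + 0.015284*I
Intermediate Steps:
m(U) = -(U + 1/(-28 + U))/(3*(-sqrt(-3 + U) + 2*U)) (m(U) = -(U + 1/(-28 + U))/(3*(U + (U - sqrt(-3 + U)))) = -(U + 1/(-28 + U))/(3*(-sqrt(-3 + U) + 2*U)))
m(-32) - (-1141 - 1139)*(2115 - 2041) = (-1 - 1*(-32)**2 + 28*(-32))/(3*(-56*(-32) + 2*(-32)**2 + 28*sqrt(-3 - 32) - 1*(-32)*sqrt(-3 - 32))) - (-1141 - 1139)*(2115 - 2041) = (-1 - 1*1024 - 896)/(3*(1792 + 2*1024 + 28*sqrt(-35) - 1*(-32)*sqrt(-35))) - (-2280)*74 = (-1 - 1024 - 896)/(3*(1792 + 2048 + 28*(I*sqrt(35)) - 1*(-32)*I*sqrt(35))) - 1*(-168720) = (1/3)*(-1921)/(1792 + 2048 + 28*I*sqrt(35) + 32*I*sqrt(35)) + 168720 = (1/3)*(-1921)/(3840 + 60*I*sqrt(35)) + 168720 = -1921/(3*(3840 + 60*I*sqrt(35))) + 168720 = 168720 - 1921/(3*(3840 + 60*I*sqrt(35)))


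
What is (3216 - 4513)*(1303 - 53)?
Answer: -1621250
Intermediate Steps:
(3216 - 4513)*(1303 - 53) = -1297*1250 = -1621250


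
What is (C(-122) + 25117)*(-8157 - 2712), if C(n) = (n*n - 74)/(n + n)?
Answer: -33225109161/122 ≈ -2.7234e+8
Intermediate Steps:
C(n) = (-74 + n²)/(2*n) (C(n) = (n² - 74)/((2*n)) = (-74 + n²)*(1/(2*n)) = (-74 + n²)/(2*n))
(C(-122) + 25117)*(-8157 - 2712) = (((½)*(-122) - 37/(-122)) + 25117)*(-8157 - 2712) = ((-61 - 37*(-1/122)) + 25117)*(-10869) = ((-61 + 37/122) + 25117)*(-10869) = (-7405/122 + 25117)*(-10869) = (3056869/122)*(-10869) = -33225109161/122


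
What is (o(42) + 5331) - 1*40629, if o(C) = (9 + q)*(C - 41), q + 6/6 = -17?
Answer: -35307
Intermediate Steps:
q = -18 (q = -1 - 17 = -18)
o(C) = 369 - 9*C (o(C) = (9 - 18)*(C - 41) = -9*(-41 + C) = 369 - 9*C)
(o(42) + 5331) - 1*40629 = ((369 - 9*42) + 5331) - 1*40629 = ((369 - 378) + 5331) - 40629 = (-9 + 5331) - 40629 = 5322 - 40629 = -35307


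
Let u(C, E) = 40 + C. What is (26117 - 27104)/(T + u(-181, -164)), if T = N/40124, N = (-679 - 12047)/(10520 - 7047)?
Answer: 3274740322/467820349 ≈ 7.0000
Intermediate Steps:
N = -12726/3473 ≈ -3.6643
T = -909/9953618 (T = -12726/3473/40124 = -12726/3473*1/40124 = -909/9953618 ≈ -9.1324e-5)
(26117 - 27104)/(T + u(-181, -164)) = (26117 - 27104)/(-909/9953618 + (40 - 181)) = -987/(-909/9953618 - 141) = -987/(-1403461047/9953618) = -987*(-9953618/1403461047) = 3274740322/467820349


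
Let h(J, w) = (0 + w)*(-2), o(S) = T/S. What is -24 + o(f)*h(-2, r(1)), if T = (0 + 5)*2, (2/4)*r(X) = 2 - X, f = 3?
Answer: -112/3 ≈ -37.333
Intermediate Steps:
r(X) = 4 - 2*X (r(X) = 2*(2 - X) = 4 - 2*X)
T = 10 (T = 5*2 = 10)
o(S) = 10/S
h(J, w) = -2*w (h(J, w) = w*(-2) = -2*w)
-24 + o(f)*h(-2, r(1)) = -24 + (10/3)*(-2*(4 - 2*1)) = -24 + (10*(⅓))*(-2*(4 - 2)) = -24 + 10*(-2*2)/3 = -24 + (10/3)*(-4) = -24 - 40/3 = -112/3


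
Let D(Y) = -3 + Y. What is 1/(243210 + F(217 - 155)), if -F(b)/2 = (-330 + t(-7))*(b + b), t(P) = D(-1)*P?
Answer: 1/318106 ≈ 3.1436e-6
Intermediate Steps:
t(P) = -4*P (t(P) = (-3 - 1)*P = -4*P)
F(b) = 1208*b (F(b) = -2*(-330 - 4*(-7))*(b + b) = -2*(-330 + 28)*2*b = -(-604)*2*b = -(-1208)*b = 1208*b)
1/(243210 + F(217 - 155)) = 1/(243210 + 1208*(217 - 155)) = 1/(243210 + 1208*62) = 1/(243210 + 74896) = 1/318106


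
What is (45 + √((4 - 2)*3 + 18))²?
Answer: 2049 + 180*√6 ≈ 2489.9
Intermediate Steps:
(45 + √((4 - 2)*3 + 18))² = (45 + √(2*3 + 18))² = (45 + √(6 + 18))² = (45 + √24)² = (45 + 2*√6)²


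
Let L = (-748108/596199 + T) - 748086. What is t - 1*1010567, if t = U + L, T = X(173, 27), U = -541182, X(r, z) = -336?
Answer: -1371360398137/596199 ≈ -2.3002e+6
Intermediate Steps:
T = -336
L = -446209196086/596199 (L = (-748108/596199 - 336) - 748086 = -201070972/596199 - 748086 = -446209196086/596199 ≈ -7.4842e+5)
t = -768861363304/596199 (t = -541182 - 446209196086/596199 = -768861363304/596199 ≈ -1.2896e+6)
t - 1*1010567 = -768861363304/596199 - 1*1010567 = -768861363304/596199 - 1010567 = -1371360398137/596199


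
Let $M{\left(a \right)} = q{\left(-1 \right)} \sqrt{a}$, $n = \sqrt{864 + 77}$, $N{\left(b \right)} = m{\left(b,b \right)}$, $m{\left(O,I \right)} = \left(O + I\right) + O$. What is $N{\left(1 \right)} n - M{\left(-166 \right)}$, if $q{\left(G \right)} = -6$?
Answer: $3 \sqrt{941} + 6 i \sqrt{166} \approx 92.027 + 77.305 i$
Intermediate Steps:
$m{\left(O,I \right)} = I + 2 O$ ($m{\left(O,I \right)} = \left(I + O\right) + O = I + 2 O$)
$N{\left(b \right)} = 3 b$ ($N{\left(b \right)} = b + 2 b = 3 b$)
$n = \sqrt{941} \approx 30.676$
$M{\left(a \right)} = - 6 \sqrt{a}$
$N{\left(1 \right)} n - M{\left(-166 \right)} = 3 \cdot 1 \sqrt{941} - - 6 \sqrt{-166} = 3 \sqrt{941} - - 6 i \sqrt{166} = 3 \sqrt{941} + 6 i \sqrt{166}$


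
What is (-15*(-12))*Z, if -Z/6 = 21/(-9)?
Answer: 2520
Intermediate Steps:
Z = 14 (Z = -126/(-9) = -126*(-1)/9 = -6*(-7/3) = 14)
(-15*(-12))*Z = -15*(-12)*14 = 180*14 = 2520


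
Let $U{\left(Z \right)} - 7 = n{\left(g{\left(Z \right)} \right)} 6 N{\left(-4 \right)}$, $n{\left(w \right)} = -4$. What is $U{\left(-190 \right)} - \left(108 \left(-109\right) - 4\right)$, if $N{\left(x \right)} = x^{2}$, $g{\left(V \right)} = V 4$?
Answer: $11399$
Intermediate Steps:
$g{\left(V \right)} = 4 V$
$U{\left(Z \right)} = -377$ ($U{\left(Z \right)} = 7 + \left(-4\right) 6 \left(-4\right)^{2} = 7 - 384 = -377$)
$U{\left(-190 \right)} - \left(108 \left(-109\right) - 4\right) = -377 - \left(108 \left(-109\right) - 4\right) = -377 - \left(-11772 - 4\right) = -377 - -11776 = -377 + 11776 = 11399$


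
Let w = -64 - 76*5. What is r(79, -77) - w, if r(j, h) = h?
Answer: 367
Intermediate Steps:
w = -444 (w = -64 - 380 = -444)
r(79, -77) - w = -77 - 1*(-444) = -77 + 444 = 367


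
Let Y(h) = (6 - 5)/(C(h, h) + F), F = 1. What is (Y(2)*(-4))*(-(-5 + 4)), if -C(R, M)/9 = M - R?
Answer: -4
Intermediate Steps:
C(R, M) = -9*M + 9*R (C(R, M) = -9*(M - R) = -9*M + 9*R)
Y(h) = 1 (Y(h) = (6 - 5)/((-9*h + 9*h) + 1) = 1/(0 + 1) = 1/1 = 1*1 = 1)
(Y(2)*(-4))*(-(-5 + 4)) = (1*(-4))*(-(-5 + 4)) = -(-4)*(-1) = -4*1 = -4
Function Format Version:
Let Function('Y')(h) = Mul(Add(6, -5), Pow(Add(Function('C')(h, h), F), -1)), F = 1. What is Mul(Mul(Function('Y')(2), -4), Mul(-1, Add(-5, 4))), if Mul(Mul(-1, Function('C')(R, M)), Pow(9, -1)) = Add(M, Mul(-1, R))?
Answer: -4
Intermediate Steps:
Function('C')(R, M) = Add(Mul(-9, M), Mul(9, R)) (Function('C')(R, M) = Mul(-9, Add(M, Mul(-1, R))) = Add(Mul(-9, M), Mul(9, R)))
Function('Y')(h) = 1 (Function('Y')(h) = Mul(Add(6, -5), Pow(Add(Add(Mul(-9, h), Mul(9, h)), 1), -1)) = Mul(1, Pow(Add(0, 1), -1)) = Mul(1, Pow(1, -1)) = Mul(1, 1) = 1)
Mul(Mul(Function('Y')(2), -4), Mul(-1, Add(-5, 4))) = Mul(Mul(1, -4), Mul(-1, Add(-5, 4))) = Mul(-4, Mul(-1, -1)) = Mul(-4, 1) = -4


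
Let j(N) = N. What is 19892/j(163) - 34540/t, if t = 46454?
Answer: 459216474/3786001 ≈ 121.29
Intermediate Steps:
19892/j(163) - 34540/t = 19892/163 - 34540/46454 = 19892*(1/163) - 34540*1/46454 = 19892/163 - 17270/23227 = 459216474/3786001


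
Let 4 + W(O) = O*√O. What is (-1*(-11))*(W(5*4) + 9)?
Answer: 55 + 440*√5 ≈ 1038.9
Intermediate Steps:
W(O) = -4 + O^(3/2) (W(O) = -4 + O*√O = -4 + O^(3/2))
(-1*(-11))*(W(5*4) + 9) = (-1*(-11))*((-4 + (5*4)^(3/2)) + 9) = 11*((-4 + 20^(3/2)) + 9) = 11*((-4 + 40*√5) + 9) = 11*(5 + 40*√5) = 55 + 440*√5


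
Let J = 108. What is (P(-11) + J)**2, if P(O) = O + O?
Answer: 7396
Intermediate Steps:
P(O) = 2*O
(P(-11) + J)**2 = (2*(-11) + 108)**2 = (-22 + 108)**2 = 86**2 = 7396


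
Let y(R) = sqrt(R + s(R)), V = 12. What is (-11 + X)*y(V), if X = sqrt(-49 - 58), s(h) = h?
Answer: 2*sqrt(6)*(-11 + I*sqrt(107)) ≈ -53.889 + 50.675*I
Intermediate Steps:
X = I*sqrt(107) (X = sqrt(-107) = I*sqrt(107) ≈ 10.344*I)
y(R) = sqrt(2)*sqrt(R) (y(R) = sqrt(R + R) = sqrt(2*R) = sqrt(2)*sqrt(R))
(-11 + X)*y(V) = (-11 + I*sqrt(107))*(sqrt(2)*sqrt(12)) = (-11 + I*sqrt(107))*(sqrt(2)*(2*sqrt(3))) = (-11 + I*sqrt(107))*(2*sqrt(6)) = 2*sqrt(6)*(-11 + I*sqrt(107))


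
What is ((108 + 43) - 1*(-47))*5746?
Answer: 1137708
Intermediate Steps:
((108 + 43) - 1*(-47))*5746 = (151 + 47)*5746 = 198*5746 = 1137708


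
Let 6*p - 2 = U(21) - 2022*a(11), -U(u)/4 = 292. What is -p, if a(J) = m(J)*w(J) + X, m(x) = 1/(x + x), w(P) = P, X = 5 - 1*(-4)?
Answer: 20375/6 ≈ 3395.8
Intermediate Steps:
X = 9 (X = 5 + 4 = 9)
U(u) = -1168 (U(u) = -4*292 = -1168)
m(x) = 1/(2*x)
a(J) = 19/2 (a(J) = (1/(2*J))*J + 9 = 1/2 + 9 = 19/2)
p = -20375/6 (p = 1/3 + (-1168 - 2022*19/2)/6 = 1/3 + (-1168 - 19209)/6 = 1/3 + (1/6)*(-20377) = 1/3 - 20377/6 = -20375/6 ≈ -3395.8)
-p = -1*(-20375/6) = 20375/6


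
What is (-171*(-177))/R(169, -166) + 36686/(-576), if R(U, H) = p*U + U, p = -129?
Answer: -12672271/194688 ≈ -65.090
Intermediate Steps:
R(U, H) = -128*U (R(U, H) = -129*U + U = -128*U)
(-171*(-177))/R(169, -166) + 36686/(-576) = (-171*(-177))/((-128*169)) + 36686/(-576) = 30267/(-21632) + 36686*(-1/576) = 30267*(-1/21632) - 18343/288 = -30267/21632 - 18343/288 = -12672271/194688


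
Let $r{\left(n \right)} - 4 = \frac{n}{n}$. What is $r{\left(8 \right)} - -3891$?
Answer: $3896$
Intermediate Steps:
$r{\left(n \right)} = 5$ ($r{\left(n \right)} = 4 + \frac{n}{n} = 4 + 1 = 5$)
$r{\left(8 \right)} - -3891 = 5 - -3891 = 5 + 3891 = 3896$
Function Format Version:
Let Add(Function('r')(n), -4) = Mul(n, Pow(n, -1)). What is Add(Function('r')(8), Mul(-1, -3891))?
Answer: 3896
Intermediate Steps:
Function('r')(n) = 5 (Function('r')(n) = Add(4, Mul(n, Pow(n, -1))) = Add(4, 1) = 5)
Add(Function('r')(8), Mul(-1, -3891)) = Add(5, Mul(-1, -3891)) = Add(5, 3891) = 3896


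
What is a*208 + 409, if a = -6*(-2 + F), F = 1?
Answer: 1657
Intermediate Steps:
a = 6 (a = -6*(-2 + 1) = -6*(-1) = 6)
a*208 + 409 = 6*208 + 409 = 1248 + 409 = 1657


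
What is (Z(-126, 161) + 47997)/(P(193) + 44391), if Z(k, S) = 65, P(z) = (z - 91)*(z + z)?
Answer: 48062/83763 ≈ 0.57379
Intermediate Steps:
P(z) = 2*z*(-91 + z) (P(z) = (-91 + z)*(2*z) = 2*z*(-91 + z))
(Z(-126, 161) + 47997)/(P(193) + 44391) = (65 + 47997)/(2*193*(-91 + 193) + 44391) = 48062/(2*193*102 + 44391) = 48062/(39372 + 44391) = 48062/83763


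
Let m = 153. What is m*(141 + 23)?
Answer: 25092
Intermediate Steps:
m*(141 + 23) = 153*(141 + 23) = 153*164 = 25092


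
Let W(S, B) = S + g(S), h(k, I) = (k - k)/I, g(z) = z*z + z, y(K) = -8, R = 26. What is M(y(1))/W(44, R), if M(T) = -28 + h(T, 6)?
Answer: -7/506 ≈ -0.013834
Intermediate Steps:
g(z) = z + z² (g(z) = z² + z = z + z²)
h(k, I) = 0 (h(k, I) = 0/I = 0)
M(T) = -28 (M(T) = -28 + 0 = -28)
W(S, B) = S + S*(1 + S)
M(y(1))/W(44, R) = -28*1/(44*(2 + 44)) = -28/(44*46) = -28/2024 = -28*1/2024 = -7/506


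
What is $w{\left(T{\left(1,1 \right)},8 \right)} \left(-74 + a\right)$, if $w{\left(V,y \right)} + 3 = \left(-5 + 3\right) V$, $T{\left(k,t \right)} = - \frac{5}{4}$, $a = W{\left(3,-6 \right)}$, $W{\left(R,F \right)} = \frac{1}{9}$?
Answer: $\frac{665}{18} \approx 36.944$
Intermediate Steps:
$W{\left(R,F \right)} = \frac{1}{9}$
$a = \frac{1}{9} \approx 0.11111$
$T{\left(k,t \right)} = - \frac{5}{4}$ ($T{\left(k,t \right)} = \left(-5\right) \frac{1}{4} = - \frac{5}{4}$)
$w{\left(V,y \right)} = -3 - 2 V$ ($w{\left(V,y \right)} = -3 + \left(-5 + 3\right) V = -3 - 2 V$)
$w{\left(T{\left(1,1 \right)},8 \right)} \left(-74 + a\right) = \left(-3 - - \frac{5}{2}\right) \left(-74 + \frac{1}{9}\right) = \left(-3 + \frac{5}{2}\right) \left(- \frac{665}{9}\right) = \left(- \frac{1}{2}\right) \left(- \frac{665}{9}\right) = \frac{665}{18}$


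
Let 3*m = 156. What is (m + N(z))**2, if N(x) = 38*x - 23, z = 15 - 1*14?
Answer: 4489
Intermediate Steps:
z = 1 (z = 15 - 14 = 1)
N(x) = -23 + 38*x
m = 52 (m = (1/3)*156 = 52)
(m + N(z))**2 = (52 + (-23 + 38*1))**2 = (52 + (-23 + 38))**2 = (52 + 15)**2 = 67**2 = 4489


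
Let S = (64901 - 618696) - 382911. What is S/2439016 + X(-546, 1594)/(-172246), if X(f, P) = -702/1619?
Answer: -65303499966053/170039826036596 ≈ -0.38405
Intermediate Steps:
X(f, P) = -702/1619 (X(f, P) = -702*1/1619 = -702/1619)
S = -936706 (S = -553795 - 382911 = -936706)
S/2439016 + X(-546, 1594)/(-172246) = -936706/2439016 - 702/1619/(-172246) = -936706*1/2439016 - 702/1619*(-1/172246) = -468353/1219508 + 351/139433137 = -65303499966053/170039826036596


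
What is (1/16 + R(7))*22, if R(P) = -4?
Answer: -693/8 ≈ -86.625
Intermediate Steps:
(1/16 + R(7))*22 = (1/16 - 4)*22 = -63/16*22 = -693/8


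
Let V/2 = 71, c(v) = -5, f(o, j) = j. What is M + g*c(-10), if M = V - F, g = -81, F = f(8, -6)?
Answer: 553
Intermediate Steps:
F = -6
V = 142 (V = 2*71 = 142)
M = 148 (M = 142 - 1*(-6) = 142 + 6 = 148)
M + g*c(-10) = 148 - 81*(-5) = 148 + 405 = 553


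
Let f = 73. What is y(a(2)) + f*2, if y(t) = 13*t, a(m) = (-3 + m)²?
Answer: 159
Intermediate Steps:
y(a(2)) + f*2 = 13*(-3 + 2)² + 73*2 = 13*(-1)² + 146 = 13*1 + 146 = 13 + 146 = 159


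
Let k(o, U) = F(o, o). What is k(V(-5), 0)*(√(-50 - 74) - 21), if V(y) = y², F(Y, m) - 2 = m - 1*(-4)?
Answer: -651 + 62*I*√31 ≈ -651.0 + 345.2*I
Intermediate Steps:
F(Y, m) = 6 + m (F(Y, m) = 2 + (m - 1*(-4)) = 2 + (m + 4) = 2 + (4 + m) = 6 + m)
k(o, U) = 6 + o
k(V(-5), 0)*(√(-50 - 74) - 21) = (6 + (-5)²)*(√(-50 - 74) - 21) = (6 + 25)*(√(-124) - 21) = 31*(2*I*√31 - 21) = 31*(-21 + 2*I*√31) = -651 + 62*I*√31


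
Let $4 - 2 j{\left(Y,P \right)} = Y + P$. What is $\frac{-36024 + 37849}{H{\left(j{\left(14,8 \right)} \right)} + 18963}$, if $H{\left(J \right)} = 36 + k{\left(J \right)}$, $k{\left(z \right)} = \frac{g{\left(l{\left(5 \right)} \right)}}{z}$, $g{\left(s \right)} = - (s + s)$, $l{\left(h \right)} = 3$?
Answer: $\frac{5475}{56999} \approx 0.096054$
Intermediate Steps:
$g{\left(s \right)} = - 2 s$
$k{\left(z \right)} = - \frac{6}{z}$ ($k{\left(z \right)} = \frac{\left(-2\right) 3}{z} = - \frac{6}{z}$)
$j{\left(Y,P \right)} = 2 - \frac{P}{2} - \frac{Y}{2}$ ($j{\left(Y,P \right)} = 2 - \frac{Y + P}{2} = 2 - \frac{P + Y}{2} = 2 - \left(\frac{P}{2} + \frac{Y}{2}\right) = 2 - \frac{P}{2} - \frac{Y}{2}$)
$H{\left(J \right)} = 36 - \frac{6}{J}$
$\frac{-36024 + 37849}{H{\left(j{\left(14,8 \right)} \right)} + 18963} = \frac{-36024 + 37849}{\left(36 - \frac{6}{2 - 4 - 7}\right) + 18963} = \frac{1825}{\left(36 - \frac{6}{2 - 4 - 7}\right) + 18963} = \frac{1825}{\left(36 - \frac{6}{-9}\right) + 18963} = \frac{1825}{\left(36 - - \frac{2}{3}\right) + 18963} = \frac{1825}{\left(36 + \frac{2}{3}\right) + 18963} = \frac{1825}{\frac{110}{3} + 18963} = \frac{1825}{\frac{56999}{3}} = 1825 \cdot \frac{3}{56999} = \frac{5475}{56999}$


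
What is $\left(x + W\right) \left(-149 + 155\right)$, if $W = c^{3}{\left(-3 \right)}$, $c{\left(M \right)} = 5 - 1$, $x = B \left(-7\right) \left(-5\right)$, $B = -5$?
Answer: $-666$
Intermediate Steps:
$x = -175$ ($x = \left(-5\right) \left(-7\right) \left(-5\right) = 35 \left(-5\right) = -175$)
$c{\left(M \right)} = 4$
$W = 64$ ($W = 4^{3} = 64$)
$\left(x + W\right) \left(-149 + 155\right) = \left(-175 + 64\right) \left(-149 + 155\right) = \left(-111\right) 6 = -666$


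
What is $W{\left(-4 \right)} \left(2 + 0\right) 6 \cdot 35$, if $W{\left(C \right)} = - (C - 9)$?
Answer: $5460$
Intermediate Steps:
$W{\left(C \right)} = 9 - C$ ($W{\left(C \right)} = - (-9 + C) = 9 - C$)
$W{\left(-4 \right)} \left(2 + 0\right) 6 \cdot 35 = \left(9 - -4\right) \left(2 + 0\right) 6 \cdot 35 = \left(9 + 4\right) 2 \cdot 6 \cdot 35 = 13 \cdot 12 \cdot 35 = 156 \cdot 35 = 5460$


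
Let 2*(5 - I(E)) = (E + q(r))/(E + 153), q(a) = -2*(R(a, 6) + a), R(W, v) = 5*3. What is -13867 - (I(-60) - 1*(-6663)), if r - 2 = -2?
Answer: -636600/31 ≈ -20535.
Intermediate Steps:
r = 0 (r = 2 - 2 = 0)
R(W, v) = 15
q(a) = -30 - 2*a (q(a) = -2*(15 + a) = -30 - 2*a)
I(E) = 5 - (-30 + E)/(2*(153 + E)) (I(E) = 5 - (E + (-30 - 2*0))/(2*(E + 153)) = 5 - (E + (-30 + 0))/(2*(153 + E)) = 5 - (E - 30)/(2*(153 + E)) = 5 - (-30 + E)/(2*(153 + E)))
-13867 - (I(-60) - 1*(-6663)) = -13867 - (3*(520 + 3*(-60))/(2*(153 - 60)) - 1*(-6663)) = -13867 - ((3/2)*(520 - 180)/93 + 6663) = -13867 - ((3/2)*(1/93)*340 + 6663) = -13867 - (170/31 + 6663) = -13867 - 1*206723/31 = -13867 - 206723/31 = -636600/31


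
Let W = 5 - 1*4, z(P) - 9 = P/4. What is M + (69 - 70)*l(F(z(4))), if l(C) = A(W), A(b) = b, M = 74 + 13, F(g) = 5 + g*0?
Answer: 86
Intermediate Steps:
z(P) = 9 + P/4
F(g) = 5 (F(g) = 5 + 0 = 5)
M = 87
W = 1 (W = 5 - 4 = 1)
l(C) = 1
M + (69 - 70)*l(F(z(4))) = 87 + (69 - 70)*1 = 87 - 1*1 = 87 - 1 = 86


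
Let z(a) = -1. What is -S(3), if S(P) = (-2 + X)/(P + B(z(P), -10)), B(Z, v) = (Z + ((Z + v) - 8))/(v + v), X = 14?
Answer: -3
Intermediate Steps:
B(Z, v) = (-8 + v + 2*Z)/(2*v) (B(Z, v) = (Z + (-8 + Z + v))/((2*v)) = (-8 + v + 2*Z)*(1/(2*v)) = (-8 + v + 2*Z)/(2*v))
S(P) = 12/(1 + P) (S(P) = (-2 + 14)/(P + (-4 - 1 + (½)*(-10))/(-10)) = 12/(P - (-4 - 1 - 5)/10) = 12/(P - ⅒*(-10)) = 12/(P + 1) = 12/(1 + P))
-S(3) = -12/(1 + 3) = -12/4 = -1*3 = -3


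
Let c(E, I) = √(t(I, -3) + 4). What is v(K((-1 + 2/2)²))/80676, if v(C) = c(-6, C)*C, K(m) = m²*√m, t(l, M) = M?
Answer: 0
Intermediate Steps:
c(E, I) = 1 (c(E, I) = √(-3 + 4) = √1 = 1)
K(m) = m^(5/2)
v(C) = C (v(C) = 1*C = C)
v(K((-1 + 2/2)²))/80676 = ((-1 + 2/2)²)^(5/2)/80676 = ((-1 + 2*(½))²)^(5/2)*(1/80676) = ((-1 + 1)²)^(5/2)*(1/80676) = (0²)^(5/2)*(1/80676) = 0^(5/2)*(1/80676) = 0*(1/80676) = 0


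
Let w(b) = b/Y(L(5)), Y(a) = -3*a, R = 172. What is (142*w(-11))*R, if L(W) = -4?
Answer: -67166/3 ≈ -22389.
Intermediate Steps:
w(b) = b/12 (w(b) = b/((-3*(-4))) = b/12)
(142*w(-11))*R = (142*((1/12)*(-11)))*172 = (142*(-11/12))*172 = -781/6*172 = -67166/3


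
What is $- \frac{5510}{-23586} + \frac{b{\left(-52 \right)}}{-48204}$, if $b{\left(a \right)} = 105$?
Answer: $\frac{14618195}{63163308} \approx 0.23143$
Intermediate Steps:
$- \frac{5510}{-23586} + \frac{b{\left(-52 \right)}}{-48204} = - \frac{5510}{-23586} + \frac{105}{-48204} = \left(-5510\right) \left(- \frac{1}{23586}\right) + 105 \left(- \frac{1}{48204}\right) = \frac{2755}{11793} - \frac{35}{16068} = \frac{14618195}{63163308}$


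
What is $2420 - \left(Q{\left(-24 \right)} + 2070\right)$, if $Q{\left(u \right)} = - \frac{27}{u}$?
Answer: $\frac{2791}{8} \approx 348.88$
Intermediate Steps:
$2420 - \left(Q{\left(-24 \right)} + 2070\right) = 2420 - \left(- \frac{27}{-24} + 2070\right) = 2420 - \left(\left(-27\right) \left(- \frac{1}{24}\right) + 2070\right) = 2420 - \left(\frac{9}{8} + 2070\right) = 2420 - \frac{16569}{8} = \frac{2791}{8}$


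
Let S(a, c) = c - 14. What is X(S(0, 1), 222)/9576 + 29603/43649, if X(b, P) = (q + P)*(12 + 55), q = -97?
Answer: 649038703/417982824 ≈ 1.5528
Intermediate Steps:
S(a, c) = -14 + c
X(b, P) = -6499 + 67*P (X(b, P) = (-97 + P)*(12 + 55) = (-97 + P)*67 = -6499 + 67*P)
X(S(0, 1), 222)/9576 + 29603/43649 = (-6499 + 67*222)/9576 + 29603/43649 = (-6499 + 14874)*(1/9576) + 29603*(1/43649) = 8375*(1/9576) + 29603/43649 = 8375/9576 + 29603/43649 = 649038703/417982824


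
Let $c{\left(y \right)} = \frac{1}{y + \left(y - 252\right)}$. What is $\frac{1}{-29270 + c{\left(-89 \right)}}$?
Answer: $- \frac{430}{12586101} \approx -3.4165 \cdot 10^{-5}$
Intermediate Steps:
$c{\left(y \right)} = \frac{1}{-252 + 2 y}$ ($c{\left(y \right)} = \frac{1}{y + \left(-252 + y\right)} = \frac{1}{-252 + 2 y}$)
$\frac{1}{-29270 + c{\left(-89 \right)}} = \frac{1}{-29270 + \frac{1}{2 \left(-126 - 89\right)}} = \frac{1}{-29270 + \frac{1}{2 \left(-215\right)}} = \frac{1}{-29270 + \frac{1}{2} \left(- \frac{1}{215}\right)} = \frac{1}{-29270 - \frac{1}{430}} = \frac{1}{- \frac{12586101}{430}} = - \frac{430}{12586101}$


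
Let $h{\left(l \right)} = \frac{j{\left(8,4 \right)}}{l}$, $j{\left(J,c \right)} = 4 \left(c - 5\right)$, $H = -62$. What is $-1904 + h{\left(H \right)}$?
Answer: $- \frac{59022}{31} \approx -1903.9$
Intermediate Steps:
$j{\left(J,c \right)} = -20 + 4 c$ ($j{\left(J,c \right)} = 4 \left(-5 + c\right) = -20 + 4 c$)
$h{\left(l \right)} = - \frac{4}{l}$ ($h{\left(l \right)} = \frac{-20 + 4 \cdot 4}{l} = \frac{-20 + 16}{l} = - \frac{4}{l}$)
$-1904 + h{\left(H \right)} = -1904 - \frac{4}{-62} = -1904 - - \frac{2}{31} = -1904 + \frac{2}{31} = - \frac{59022}{31}$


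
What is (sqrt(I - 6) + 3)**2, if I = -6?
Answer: -3 + 12*I*sqrt(3) ≈ -3.0 + 20.785*I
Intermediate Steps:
(sqrt(I - 6) + 3)**2 = (sqrt(-6 - 6) + 3)**2 = (sqrt(-12) + 3)**2 = (2*I*sqrt(3) + 3)**2 = (3 + 2*I*sqrt(3))**2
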